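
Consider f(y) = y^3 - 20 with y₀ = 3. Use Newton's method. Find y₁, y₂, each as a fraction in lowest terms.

f'(y) = 3y^2.
f(3) = 7, f'(3) = 27, so y₁ = 3 - 7/27 = 74/27.
f(74/27) = 11564/19683, f'(74/27) = 5476/243, so y₂ = (74/27) - (11564/19683)/(5476/243) = 301027/110889.

y₁ = 74/27, y₂ = 301027/110889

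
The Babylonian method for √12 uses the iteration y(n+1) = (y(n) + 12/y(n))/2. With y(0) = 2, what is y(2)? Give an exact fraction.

7/2

y(1) = (2 + 12/2)/2 = 4.
y(2) = (4 + 12/4)/2 = 7/2.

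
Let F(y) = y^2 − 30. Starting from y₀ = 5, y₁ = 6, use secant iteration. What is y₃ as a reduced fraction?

F(5) = −5, F(6) = 6. y₂ = 6 − 6·(6 − 5)/(6 − (−5)) = 60/11.
F(6) = 6, F(60/11) = −30/121. y₃ = (60/11) − (−30/121)·((60/11) − 6)/((−30/121) − 6) = 115/21.

115/21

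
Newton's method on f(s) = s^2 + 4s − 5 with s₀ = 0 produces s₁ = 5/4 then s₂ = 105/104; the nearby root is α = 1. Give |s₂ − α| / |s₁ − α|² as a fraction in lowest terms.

2/13

s₁ − α = 5/4 − 1 = 1/4, so |s₁ − α| = 1/4.
s₂ − α = 105/104 − 1 = 1/104, so |s₂ − α| = 1/104.
|s₁ − α|² = 1/16.
Ratio = (1/104) / (1/16) = 2/13.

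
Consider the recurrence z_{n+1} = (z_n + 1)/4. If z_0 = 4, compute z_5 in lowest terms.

z_1 = (4 + 1)/4 = 5/4.
z_2 = ((5/4) + 1)/4 = 9/16.
z_3 = ((9/16) + 1)/4 = 25/64.
z_4 = ((25/64) + 1)/4 = 89/256.
z_5 = ((89/256) + 1)/4 = 345/1024.

345/1024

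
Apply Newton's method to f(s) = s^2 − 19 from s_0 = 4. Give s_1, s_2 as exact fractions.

f'(s) = 2s.
f(4) = −3, f'(4) = 8, so s_1 = 4 − (−3)/8 = 35/8.
f(35/8) = 9/64, f'(35/8) = 35/4, so s_2 = (35/8) − (9/64)/(35/4) = 2441/560.

s_1 = 35/8, s_2 = 2441/560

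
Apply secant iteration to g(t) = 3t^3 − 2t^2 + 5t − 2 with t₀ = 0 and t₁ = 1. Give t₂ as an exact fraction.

1/3

g(0) = −2, g(1) = 4. t₂ = 1 − 4·(1 − 0)/(4 − (−2)) = 1/3.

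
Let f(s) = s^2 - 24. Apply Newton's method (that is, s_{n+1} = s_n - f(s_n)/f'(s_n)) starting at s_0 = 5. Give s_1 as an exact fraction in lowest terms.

49/10

f'(s) = 2s.
f(5) = 1, f'(5) = 10, so s_1 = 5 - 1/10 = 49/10.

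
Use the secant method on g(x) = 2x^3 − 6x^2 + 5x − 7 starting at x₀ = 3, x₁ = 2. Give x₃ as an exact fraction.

g(3) = 8, g(2) = −5. x₂ = 2 − (−5)·(2 − 3)/((−5) − 8) = 31/13.
g(2) = −5, g(31/13) = −4560/2197. x₃ = (31/13) − (−4560/2197)·((31/13) − 2)/((−4560/2197) − (−5)) = 683/257.

683/257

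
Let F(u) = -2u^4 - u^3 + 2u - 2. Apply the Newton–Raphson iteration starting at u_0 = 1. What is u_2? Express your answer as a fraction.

F'(u) = -8u^3 - 3u^2 + 2.
F(1) = -3, F'(1) = -9, so u_1 = 1 - (-3)/(-9) = 2/3.
F(2/3) = -110/81, F'(2/3) = -46/27, so u_2 = (2/3) - (-110/81)/(-46/27) = -3/23.

-3/23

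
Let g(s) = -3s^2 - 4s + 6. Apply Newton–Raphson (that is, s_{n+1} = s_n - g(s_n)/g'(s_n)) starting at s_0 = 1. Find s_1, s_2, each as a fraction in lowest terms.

g'(s) = -6s - 4.
g(1) = -1, g'(1) = -10, so s_1 = 1 - (-1)/(-10) = 9/10.
g(9/10) = -3/100, g'(9/10) = -47/5, so s_2 = (9/10) - (-3/100)/(-47/5) = 843/940.

s_1 = 9/10, s_2 = 843/940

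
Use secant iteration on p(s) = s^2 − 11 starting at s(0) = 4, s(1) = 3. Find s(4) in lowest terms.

3373/1017

p(4) = 5, p(3) = −2. s(2) = 3 − (−2)·(3 − 4)/((−2) − 5) = 23/7.
p(3) = −2, p(23/7) = −10/49. s(3) = (23/7) − (−10/49)·((23/7) − 3)/((−10/49) − (−2)) = 73/22.
p(23/7) = −10/49, p(73/22) = 5/484. s(4) = (73/22) − (5/484)·((73/22) − (23/7))/((5/484) − (−10/49)) = 3373/1017.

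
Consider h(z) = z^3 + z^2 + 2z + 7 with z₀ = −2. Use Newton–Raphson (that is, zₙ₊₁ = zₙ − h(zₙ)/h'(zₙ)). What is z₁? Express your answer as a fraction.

−19/10

h'(z) = 3z^2 + 2z + 2.
h(−2) = −1, h'(−2) = 10, so z₁ = (−2) − (−1)/10 = −19/10.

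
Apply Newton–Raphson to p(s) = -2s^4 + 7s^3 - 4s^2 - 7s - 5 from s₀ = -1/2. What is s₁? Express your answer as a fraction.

p'(s) = -8s^3 + 21s^2 - 8s - 7.
p(-1/2) = -7/2, p'(-1/2) = 13/4, so s₁ = (-1/2) - (-7/2)/(13/4) = 15/26.

15/26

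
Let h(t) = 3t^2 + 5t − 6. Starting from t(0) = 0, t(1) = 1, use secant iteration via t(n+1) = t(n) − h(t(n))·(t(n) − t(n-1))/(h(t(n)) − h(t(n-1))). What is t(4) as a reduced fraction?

1281/1585

h(0) = −6, h(1) = 2. t(2) = 1 − 2·(1 − 0)/(2 − (−6)) = 3/4.
h(1) = 2, h(3/4) = −9/16. t(3) = (3/4) − (−9/16)·((3/4) − 1)/((−9/16) − 2) = 33/41.
h(3/4) = −9/16, h(33/41) = −54/1681. t(4) = (33/41) − (−54/1681)·((33/41) − (3/4))/((−54/1681) − (−9/16)) = 1281/1585.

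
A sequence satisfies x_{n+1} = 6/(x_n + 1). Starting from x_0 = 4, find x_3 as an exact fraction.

x_1 = 6/(4 + 1) = 6/5.
x_2 = 6/(6/5 + 1) = 30/11.
x_3 = 6/(30/11 + 1) = 66/41.

66/41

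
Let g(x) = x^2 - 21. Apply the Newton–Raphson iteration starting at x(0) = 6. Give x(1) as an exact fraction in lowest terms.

g'(x) = 2x.
g(6) = 15, g'(6) = 12, so x(1) = 6 - 15/12 = 19/4.

19/4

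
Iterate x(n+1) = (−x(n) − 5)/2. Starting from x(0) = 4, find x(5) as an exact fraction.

−59/32

x(1) = (−4 − 5)/2 = −9/2.
x(2) = (−(−9/2) − 5)/2 = −1/4.
x(3) = (−(−1/4) − 5)/2 = −19/8.
x(4) = (−(−19/8) − 5)/2 = −21/16.
x(5) = (−(−21/16) − 5)/2 = −59/32.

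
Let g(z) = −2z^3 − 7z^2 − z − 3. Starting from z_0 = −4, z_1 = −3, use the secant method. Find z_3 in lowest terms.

g(−4) = 17, g(−3) = −9. z_2 = (−3) − (−9)·((−3) − (−4))/((−9) − 17) = −87/26.
g(−3) = −9, g(−87/26) = −13617/4394. z_3 = (−87/26) − (−13617/4394)·((−87/26) − (−3))/((−13617/4394) − (−9)) = −10164/2881.

−10164/2881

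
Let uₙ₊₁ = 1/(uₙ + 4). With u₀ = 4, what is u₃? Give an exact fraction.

u₁ = 1/(4 + 4) = 1/8.
u₂ = 1/(1/8 + 4) = 8/33.
u₃ = 1/(8/33 + 4) = 33/140.

33/140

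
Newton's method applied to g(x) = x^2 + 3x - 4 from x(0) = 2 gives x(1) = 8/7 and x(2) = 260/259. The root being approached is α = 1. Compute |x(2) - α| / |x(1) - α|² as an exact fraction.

7/37

x(1) - α = 8/7 - 1 = 1/7, so |x(1) - α| = 1/7.
x(2) - α = 260/259 - 1 = 1/259, so |x(2) - α| = 1/259.
|x(1) - α|² = 1/49.
Ratio = (1/259) / (1/49) = 7/37.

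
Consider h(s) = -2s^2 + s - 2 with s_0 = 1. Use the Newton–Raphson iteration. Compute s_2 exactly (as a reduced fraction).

2

h'(s) = -4s + 1.
h(1) = -3, h'(1) = -3, so s_1 = 1 - (-3)/(-3) = 0.
h(0) = -2, h'(0) = 1, so s_2 = 0 - (-2)/1 = 2.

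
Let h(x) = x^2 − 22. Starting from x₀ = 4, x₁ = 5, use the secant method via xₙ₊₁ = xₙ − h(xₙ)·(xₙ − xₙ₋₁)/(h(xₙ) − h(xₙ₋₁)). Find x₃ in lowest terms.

h(4) = −6, h(5) = 3. x₂ = 5 − 3·(5 − 4)/(3 − (−6)) = 14/3.
h(5) = 3, h(14/3) = −2/9. x₃ = (14/3) − (−2/9)·((14/3) − 5)/((−2/9) − 3) = 136/29.

136/29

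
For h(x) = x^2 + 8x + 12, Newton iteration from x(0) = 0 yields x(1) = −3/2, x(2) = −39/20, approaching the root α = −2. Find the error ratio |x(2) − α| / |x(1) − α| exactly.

x(1) − α = −3/2 − (−2) = −3/2 + 2 = 1/2, so |x(1) − α| = 1/2.
x(2) − α = −39/20 − (−2) = −39/20 + 2 = 1/20, so |x(2) − α| = 1/20.
Ratio = (1/20) / (1/2) = 1/10.

1/10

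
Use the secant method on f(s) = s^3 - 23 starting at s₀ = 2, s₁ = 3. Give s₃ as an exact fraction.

25793/9079

f(2) = -15, f(3) = 4. s₂ = 3 - 4·(3 - 2)/(4 - (-15)) = 53/19.
f(3) = 4, f(53/19) = -8880/6859. s₃ = (53/19) - (-8880/6859)·((53/19) - 3)/((-8880/6859) - 4) = 25793/9079.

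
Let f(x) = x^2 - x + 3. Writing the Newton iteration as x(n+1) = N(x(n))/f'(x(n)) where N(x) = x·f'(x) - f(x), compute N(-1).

f'(x) = 2x - 1.
N(x) = x·f'(x) - f(x) = x·(2x - 1) - (x^2 - x + 3) = x^2 - 3.
N(-1) = -2.

-2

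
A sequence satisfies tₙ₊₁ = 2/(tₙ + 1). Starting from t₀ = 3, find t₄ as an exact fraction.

t₁ = 2/(3 + 1) = 1/2.
t₂ = 2/(1/2 + 1) = 4/3.
t₃ = 2/(4/3 + 1) = 6/7.
t₄ = 2/(6/7 + 1) = 14/13.

14/13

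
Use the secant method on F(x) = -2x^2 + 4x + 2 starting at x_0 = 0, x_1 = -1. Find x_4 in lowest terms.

-17/41

F(0) = 2, F(-1) = -4. x_2 = (-1) - (-4)·((-1) - 0)/((-4) - 2) = -1/3.
F(-1) = -4, F(-1/3) = 4/9. x_3 = (-1/3) - (4/9)·((-1/3) - (-1))/((4/9) - (-4)) = -2/5.
F(-1/3) = 4/9, F(-2/5) = 2/25. x_4 = (-2/5) - (2/25)·((-2/5) - (-1/3))/((2/25) - (4/9)) = -17/41.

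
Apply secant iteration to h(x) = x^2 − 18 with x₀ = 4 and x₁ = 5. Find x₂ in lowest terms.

38/9

h(4) = −2, h(5) = 7. x₂ = 5 − 7·(5 − 4)/(7 − (−2)) = 38/9.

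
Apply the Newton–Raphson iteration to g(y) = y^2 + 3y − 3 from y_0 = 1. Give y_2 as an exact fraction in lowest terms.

g'(y) = 2y + 3.
g(1) = 1, g'(1) = 5, so y_1 = 1 − 1/5 = 4/5.
g(4/5) = 1/25, g'(4/5) = 23/5, so y_2 = (4/5) − (1/25)/(23/5) = 91/115.

91/115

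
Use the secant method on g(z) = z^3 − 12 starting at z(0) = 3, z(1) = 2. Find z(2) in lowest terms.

g(3) = 15, g(2) = −4. z(2) = 2 − (−4)·(2 − 3)/((−4) − 15) = 42/19.

42/19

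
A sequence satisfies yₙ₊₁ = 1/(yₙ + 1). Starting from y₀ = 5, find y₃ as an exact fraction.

7/13

y₁ = 1/(5 + 1) = 1/6.
y₂ = 1/(1/6 + 1) = 6/7.
y₃ = 1/(6/7 + 1) = 7/13.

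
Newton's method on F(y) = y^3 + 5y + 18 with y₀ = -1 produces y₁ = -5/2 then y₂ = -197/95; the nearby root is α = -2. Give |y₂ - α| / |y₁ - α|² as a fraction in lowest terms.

y₁ - α = -5/2 - (-2) = -5/2 + 2 = -1/2, so |y₁ - α| = 1/2.
y₂ - α = -197/95 - (-2) = -197/95 + 2 = -7/95, so |y₂ - α| = 7/95.
|y₁ - α|² = 1/4.
Ratio = (7/95) / (1/4) = 28/95.

28/95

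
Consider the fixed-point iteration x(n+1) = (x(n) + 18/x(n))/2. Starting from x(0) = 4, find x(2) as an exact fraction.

x(1) = (4 + 18/4)/2 = 17/4.
x(2) = (17/4 + 18/(17/4))/2 = 577/136.

577/136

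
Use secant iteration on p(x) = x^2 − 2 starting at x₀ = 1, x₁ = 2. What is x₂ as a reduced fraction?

4/3

p(1) = −1, p(2) = 2. x₂ = 2 − 2·(2 − 1)/(2 − (−1)) = 4/3.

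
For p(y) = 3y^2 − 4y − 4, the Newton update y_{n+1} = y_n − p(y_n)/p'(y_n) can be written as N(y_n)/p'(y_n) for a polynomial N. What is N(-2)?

p'(y) = 6y − 4.
N(y) = y·p'(y) − p(y) = y·(6y − 4) − (3y^2 − 4y − 4) = 3y^2 + 4.
N(-2) = 16.

16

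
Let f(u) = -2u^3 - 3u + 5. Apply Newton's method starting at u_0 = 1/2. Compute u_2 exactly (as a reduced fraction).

8969/8721

f'(u) = -6u^2 - 3.
f(1/2) = 13/4, f'(1/2) = -9/2, so u_1 = (1/2) - (13/4)/(-9/2) = 11/9.
f(11/9) = -1690/729, f'(11/9) = -323/27, so u_2 = (11/9) - (-1690/729)/(-323/27) = 8969/8721.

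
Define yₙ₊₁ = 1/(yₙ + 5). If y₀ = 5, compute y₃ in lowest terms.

y₁ = 1/(5 + 5) = 1/10.
y₂ = 1/(1/10 + 5) = 10/51.
y₃ = 1/(10/51 + 5) = 51/265.

51/265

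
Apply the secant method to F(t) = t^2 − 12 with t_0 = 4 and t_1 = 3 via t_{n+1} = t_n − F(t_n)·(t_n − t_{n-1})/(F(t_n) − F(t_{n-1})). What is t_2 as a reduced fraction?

F(4) = 4, F(3) = −3. t_2 = 3 − (−3)·(3 − 4)/((−3) − 4) = 24/7.

24/7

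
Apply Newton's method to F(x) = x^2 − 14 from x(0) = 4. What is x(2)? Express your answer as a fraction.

449/120

F'(x) = 2x.
F(4) = 2, F'(4) = 8, so x(1) = 4 − 2/8 = 15/4.
F(15/4) = 1/16, F'(15/4) = 15/2, so x(2) = (15/4) − (1/16)/(15/2) = 449/120.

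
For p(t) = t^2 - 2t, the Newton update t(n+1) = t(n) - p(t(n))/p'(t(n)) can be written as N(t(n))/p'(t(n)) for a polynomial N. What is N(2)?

p'(t) = 2t - 2.
N(t) = t·p'(t) - p(t) = t·(2t - 2) - (t^2 - 2t) = t^2.
N(2) = 4.

4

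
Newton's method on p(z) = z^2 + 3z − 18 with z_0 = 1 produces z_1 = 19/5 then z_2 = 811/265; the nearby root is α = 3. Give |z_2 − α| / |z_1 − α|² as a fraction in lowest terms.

z_1 − α = 19/5 − 3 = 4/5, so |z_1 − α| = 4/5.
z_2 − α = 811/265 − 3 = 16/265, so |z_2 − α| = 16/265.
|z_1 − α|² = 16/25.
Ratio = (16/265) / (16/25) = 5/53.

5/53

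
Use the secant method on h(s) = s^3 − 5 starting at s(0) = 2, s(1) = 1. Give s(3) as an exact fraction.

443/247

h(2) = 3, h(1) = −4. s(2) = 1 − (−4)·(1 − 2)/((−4) − 3) = 11/7.
h(1) = −4, h(11/7) = −384/343. s(3) = (11/7) − (−384/343)·((11/7) − 1)/((−384/343) − (−4)) = 443/247.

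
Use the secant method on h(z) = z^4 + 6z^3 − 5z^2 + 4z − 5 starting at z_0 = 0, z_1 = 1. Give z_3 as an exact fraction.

h(0) = −5, h(1) = 1. z_2 = 1 − 1·(1 − 0)/(1 − (−5)) = 5/6.
h(1) = 1, h(5/6) = −1535/1296. z_3 = (5/6) − (−1535/1296)·((5/6) − 1)/((−1535/1296) − 1) = 2615/2831.

2615/2831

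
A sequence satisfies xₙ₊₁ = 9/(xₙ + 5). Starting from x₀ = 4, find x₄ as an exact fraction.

x₁ = 9/(4 + 5) = 1.
x₂ = 9/(1 + 5) = 3/2.
x₃ = 9/(3/2 + 5) = 18/13.
x₄ = 9/(18/13 + 5) = 117/83.

117/83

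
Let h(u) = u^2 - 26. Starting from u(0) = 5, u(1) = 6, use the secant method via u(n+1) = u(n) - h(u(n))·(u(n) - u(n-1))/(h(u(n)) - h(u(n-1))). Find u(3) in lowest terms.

h(5) = -1, h(6) = 10. u(2) = 6 - 10·(6 - 5)/(10 - (-1)) = 56/11.
h(6) = 10, h(56/11) = -10/121. u(3) = (56/11) - (-10/121)·((56/11) - 6)/((-10/121) - 10) = 311/61.

311/61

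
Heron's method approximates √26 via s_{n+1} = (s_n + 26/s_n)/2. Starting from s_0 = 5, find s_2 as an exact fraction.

s_1 = (5 + 26/5)/2 = 51/10.
s_2 = (51/10 + 26/(51/10))/2 = 5201/1020.

5201/1020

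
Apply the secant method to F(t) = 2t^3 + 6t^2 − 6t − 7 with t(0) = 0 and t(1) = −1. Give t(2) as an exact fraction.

F(0) = −7, F(−1) = 3. t(2) = (−1) − 3·((−1) − 0)/(3 − (−7)) = −7/10.

−7/10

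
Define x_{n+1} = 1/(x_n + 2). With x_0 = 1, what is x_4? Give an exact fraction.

17/41

x_1 = 1/(1 + 2) = 1/3.
x_2 = 1/(1/3 + 2) = 3/7.
x_3 = 1/(3/7 + 2) = 7/17.
x_4 = 1/(7/17 + 2) = 17/41.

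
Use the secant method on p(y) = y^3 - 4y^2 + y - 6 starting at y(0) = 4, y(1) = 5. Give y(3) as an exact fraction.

771/188

p(4) = -2, p(5) = 24. y(2) = 5 - 24·(5 - 4)/(24 - (-2)) = 53/13.
p(5) = 24, p(53/13) = -1416/2197. y(3) = (53/13) - (-1416/2197)·((53/13) - 5)/((-1416/2197) - 24) = 771/188.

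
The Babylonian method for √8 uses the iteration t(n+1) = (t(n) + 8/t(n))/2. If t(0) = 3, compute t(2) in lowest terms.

t(1) = (3 + 8/3)/2 = 17/6.
t(2) = (17/6 + 8/(17/6))/2 = 577/204.

577/204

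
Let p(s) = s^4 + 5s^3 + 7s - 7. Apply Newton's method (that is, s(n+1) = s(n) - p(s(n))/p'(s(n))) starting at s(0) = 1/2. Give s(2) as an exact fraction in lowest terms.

3115/4384

p'(s) = 4s^3 + 15s^2 + 7.
p(1/2) = -45/16, p'(1/2) = 45/4, so s(1) = (1/2) - (-45/16)/(45/4) = 3/4.
p(3/4) = 173/256, p'(3/4) = 137/8, so s(2) = (3/4) - (173/256)/(137/8) = 3115/4384.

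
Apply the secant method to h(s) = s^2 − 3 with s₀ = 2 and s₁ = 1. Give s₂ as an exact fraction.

5/3

h(2) = 1, h(1) = −2. s₂ = 1 − (−2)·(1 − 2)/((−2) − 1) = 5/3.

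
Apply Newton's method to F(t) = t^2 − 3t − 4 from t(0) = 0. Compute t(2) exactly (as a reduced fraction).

−52/51

F'(t) = 2t − 3.
F(0) = −4, F'(0) = −3, so t(1) = 0 − (−4)/(−3) = −4/3.
F(−4/3) = 16/9, F'(−4/3) = −17/3, so t(2) = (−4/3) − (16/9)/(−17/3) = −52/51.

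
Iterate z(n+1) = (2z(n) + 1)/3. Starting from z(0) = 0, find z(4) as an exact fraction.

65/81

z(1) = (2·0 + 1)/3 = 1/3.
z(2) = (2·(1/3) + 1)/3 = 5/9.
z(3) = (2·(5/9) + 1)/3 = 19/27.
z(4) = (2·(19/27) + 1)/3 = 65/81.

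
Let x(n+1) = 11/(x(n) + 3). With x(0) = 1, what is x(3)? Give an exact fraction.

253/113

x(1) = 11/(1 + 3) = 11/4.
x(2) = 11/(11/4 + 3) = 44/23.
x(3) = 11/(44/23 + 3) = 253/113.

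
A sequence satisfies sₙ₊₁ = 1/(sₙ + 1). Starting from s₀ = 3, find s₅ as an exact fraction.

s₁ = 1/(3 + 1) = 1/4.
s₂ = 1/(1/4 + 1) = 4/5.
s₃ = 1/(4/5 + 1) = 5/9.
s₄ = 1/(5/9 + 1) = 9/14.
s₅ = 1/(9/14 + 1) = 14/23.

14/23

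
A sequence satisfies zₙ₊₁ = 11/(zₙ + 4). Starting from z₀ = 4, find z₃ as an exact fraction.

473/260

z₁ = 11/(4 + 4) = 11/8.
z₂ = 11/(11/8 + 4) = 88/43.
z₃ = 11/(88/43 + 4) = 473/260.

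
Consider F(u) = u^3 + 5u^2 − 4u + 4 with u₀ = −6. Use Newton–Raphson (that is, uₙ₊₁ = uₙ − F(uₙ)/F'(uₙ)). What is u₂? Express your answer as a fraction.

F'(u) = 3u^2 + 10u − 4.
F(−6) = −8, F'(−6) = 44, so u₁ = (−6) − (−8)/44 = −64/11.
F(−64/11) = −564/1331, F'(−64/11) = 4764/121, so u₂ = (−64/11) − (−564/1331)/(4764/121) = −25361/4367.

−25361/4367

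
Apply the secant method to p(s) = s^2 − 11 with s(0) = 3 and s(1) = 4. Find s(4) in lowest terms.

3907/1178

p(3) = −2, p(4) = 5. s(2) = 4 − 5·(4 − 3)/(5 − (−2)) = 23/7.
p(4) = 5, p(23/7) = −10/49. s(3) = (23/7) − (−10/49)·((23/7) − 4)/((−10/49) − 5) = 169/51.
p(23/7) = −10/49, p(169/51) = −50/2601. s(4) = (169/51) − (−50/2601)·((169/51) − (23/7))/((−50/2601) − (−10/49)) = 3907/1178.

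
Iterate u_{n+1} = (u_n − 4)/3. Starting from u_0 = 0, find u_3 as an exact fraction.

−52/27

u_1 = (0 − 4)/3 = −4/3.
u_2 = ((−4/3) − 4)/3 = −16/9.
u_3 = ((−16/9) − 4)/3 = −52/27.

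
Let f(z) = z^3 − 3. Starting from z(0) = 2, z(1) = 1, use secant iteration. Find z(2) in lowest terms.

f(2) = 5, f(1) = −2. z(2) = 1 − (−2)·(1 − 2)/((−2) − 5) = 9/7.

9/7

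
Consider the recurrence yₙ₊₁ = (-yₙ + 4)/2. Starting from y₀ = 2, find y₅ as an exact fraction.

y₁ = (-2 + 4)/2 = 1.
y₂ = (-1 + 4)/2 = 3/2.
y₃ = (-(3/2) + 4)/2 = 5/4.
y₄ = (-(5/4) + 4)/2 = 11/8.
y₅ = (-(11/8) + 4)/2 = 21/16.

21/16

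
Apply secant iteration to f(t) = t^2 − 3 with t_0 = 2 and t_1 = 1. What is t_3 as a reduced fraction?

7/4

f(2) = 1, f(1) = −2. t_2 = 1 − (−2)·(1 − 2)/((−2) − 1) = 5/3.
f(1) = −2, f(5/3) = −2/9. t_3 = (5/3) − (−2/9)·((5/3) − 1)/((−2/9) − (−2)) = 7/4.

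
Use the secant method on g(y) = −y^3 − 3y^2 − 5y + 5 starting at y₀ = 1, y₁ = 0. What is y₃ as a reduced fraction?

81/113

g(1) = −4, g(0) = 5. y₂ = 0 − 5·(0 − 1)/(5 − (−4)) = 5/9.
g(0) = 5, g(5/9) = 820/729. y₃ = (5/9) − (820/729)·((5/9) − 0)/((820/729) − 5) = 81/113.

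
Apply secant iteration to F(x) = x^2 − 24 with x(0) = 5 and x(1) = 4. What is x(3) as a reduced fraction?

49/10

F(5) = 1, F(4) = −8. x(2) = 4 − (−8)·(4 − 5)/((−8) − 1) = 44/9.
F(4) = −8, F(44/9) = −8/81. x(3) = (44/9) − (−8/81)·((44/9) − 4)/((−8/81) − (−8)) = 49/10.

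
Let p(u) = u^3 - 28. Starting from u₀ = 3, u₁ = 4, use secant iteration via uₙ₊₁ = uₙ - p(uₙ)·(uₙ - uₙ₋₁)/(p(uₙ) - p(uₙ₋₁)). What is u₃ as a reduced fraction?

p(3) = -1, p(4) = 36. u₂ = 4 - 36·(4 - 3)/(36 - (-1)) = 112/37.
p(4) = 36, p(112/37) = -13356/50653. u₃ = (112/37) - (-13356/50653)·((112/37) - 4)/((-13356/50653) - 36) = 12901/4252.

12901/4252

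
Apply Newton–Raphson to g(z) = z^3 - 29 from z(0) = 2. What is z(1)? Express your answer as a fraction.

15/4

g'(z) = 3z^2.
g(2) = -21, g'(2) = 12, so z(1) = 2 - (-21)/12 = 15/4.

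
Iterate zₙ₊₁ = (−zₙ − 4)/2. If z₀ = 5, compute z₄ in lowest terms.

−15/16

z₁ = (−5 − 4)/2 = −9/2.
z₂ = (−(−9/2) − 4)/2 = 1/4.
z₃ = (−(1/4) − 4)/2 = −17/8.
z₄ = (−(−17/8) − 4)/2 = −15/16.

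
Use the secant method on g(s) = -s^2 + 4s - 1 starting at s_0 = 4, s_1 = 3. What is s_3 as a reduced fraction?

15/4

g(4) = -1, g(3) = 2. s_2 = 3 - 2·(3 - 4)/(2 - (-1)) = 11/3.
g(3) = 2, g(11/3) = 2/9. s_3 = (11/3) - (2/9)·((11/3) - 3)/((2/9) - 2) = 15/4.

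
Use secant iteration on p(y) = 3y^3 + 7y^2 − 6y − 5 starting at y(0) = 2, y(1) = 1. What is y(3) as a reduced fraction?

p(2) = 35, p(1) = −1. y(2) = 1 − (−1)·(1 − 2)/((−1) − 35) = 37/36.
p(1) = −1, p(37/36) = −8015/15552. y(3) = (37/36) − (−8015/15552)·((37/36) − 1)/((−8015/15552) − (−1)) = 7969/7537.

7969/7537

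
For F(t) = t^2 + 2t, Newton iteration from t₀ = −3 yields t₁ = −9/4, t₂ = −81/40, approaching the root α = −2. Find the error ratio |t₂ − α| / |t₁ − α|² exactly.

t₁ − α = −9/4 − (−2) = −9/4 + 2 = −1/4, so |t₁ − α| = 1/4.
t₂ − α = −81/40 − (−2) = −81/40 + 2 = −1/40, so |t₂ − α| = 1/40.
|t₁ − α|² = 1/16.
Ratio = (1/40) / (1/16) = 2/5.

2/5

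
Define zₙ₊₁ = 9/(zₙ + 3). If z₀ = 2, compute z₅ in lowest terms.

63/34

z₁ = 9/(2 + 3) = 9/5.
z₂ = 9/(9/5 + 3) = 15/8.
z₃ = 9/(15/8 + 3) = 24/13.
z₄ = 9/(24/13 + 3) = 13/7.
z₅ = 9/(13/7 + 3) = 63/34.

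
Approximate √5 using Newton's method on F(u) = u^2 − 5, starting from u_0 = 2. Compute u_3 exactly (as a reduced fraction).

F'(u) = 2u.
F(2) = −1, F'(2) = 4, so u_1 = 2 − (−1)/4 = 9/4.
F(9/4) = 1/16, F'(9/4) = 9/2, so u_2 = (9/4) − (1/16)/(9/2) = 161/72.
F(161/72) = 1/5184, F'(161/72) = 161/36, so u_3 = (161/72) − (1/5184)/(161/36) = 51841/23184.

51841/23184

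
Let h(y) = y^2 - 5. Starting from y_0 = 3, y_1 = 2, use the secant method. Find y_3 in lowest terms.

h(3) = 4, h(2) = -1. y_2 = 2 - (-1)·(2 - 3)/((-1) - 4) = 11/5.
h(2) = -1, h(11/5) = -4/25. y_3 = (11/5) - (-4/25)·((11/5) - 2)/((-4/25) - (-1)) = 47/21.

47/21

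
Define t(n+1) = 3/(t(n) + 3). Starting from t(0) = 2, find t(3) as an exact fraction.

t(1) = 3/(2 + 3) = 3/5.
t(2) = 3/(3/5 + 3) = 5/6.
t(3) = 3/(5/6 + 3) = 18/23.

18/23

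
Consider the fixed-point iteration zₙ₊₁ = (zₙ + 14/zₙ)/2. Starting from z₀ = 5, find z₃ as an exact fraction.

z₁ = (5 + 14/5)/2 = 39/10.
z₂ = (39/10 + 14/(39/10))/2 = 2921/780.
z₃ = (2921/780 + 14/(2921/780))/2 = 17049841/4556760.

17049841/4556760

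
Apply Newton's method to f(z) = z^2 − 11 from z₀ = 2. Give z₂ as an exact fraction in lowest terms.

f'(z) = 2z.
f(2) = −7, f'(2) = 4, so z₁ = 2 − (−7)/4 = 15/4.
f(15/4) = 49/16, f'(15/4) = 15/2, so z₂ = (15/4) − (49/16)/(15/2) = 401/120.

401/120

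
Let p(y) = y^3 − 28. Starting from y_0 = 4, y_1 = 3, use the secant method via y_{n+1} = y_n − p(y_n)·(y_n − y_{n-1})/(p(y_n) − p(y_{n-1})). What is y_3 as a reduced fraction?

113260/37297

p(4) = 36, p(3) = −1. y_2 = 3 − (−1)·(3 − 4)/((−1) − 36) = 112/37.
p(3) = −1, p(112/37) = −13356/50653. y_3 = (112/37) − (−13356/50653)·((112/37) − 3)/((−13356/50653) − (−1)) = 113260/37297.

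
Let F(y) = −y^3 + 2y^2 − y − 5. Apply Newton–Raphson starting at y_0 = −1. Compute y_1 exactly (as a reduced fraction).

−9/8

F'(y) = −3y^2 + 4y − 1.
F(−1) = −1, F'(−1) = −8, so y_1 = (−1) − (−1)/(−8) = −9/8.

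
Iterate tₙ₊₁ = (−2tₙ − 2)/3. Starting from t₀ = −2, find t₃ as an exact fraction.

t₁ = (−2·(−2) − 2)/3 = 2/3.
t₂ = (−2·(2/3) − 2)/3 = −10/9.
t₃ = (−2·(−10/9) − 2)/3 = 2/27.

2/27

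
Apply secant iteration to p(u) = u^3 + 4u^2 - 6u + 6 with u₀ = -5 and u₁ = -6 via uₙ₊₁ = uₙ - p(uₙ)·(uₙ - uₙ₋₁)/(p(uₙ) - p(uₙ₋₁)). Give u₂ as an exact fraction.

p(-5) = 11, p(-6) = -30. u₂ = (-6) - (-30)·((-6) - (-5))/((-30) - 11) = -216/41.

-216/41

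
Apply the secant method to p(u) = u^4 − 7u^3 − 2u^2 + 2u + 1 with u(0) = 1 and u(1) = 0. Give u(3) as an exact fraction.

p(1) = −5, p(0) = 1. u(2) = 0 − 1·(0 − 1)/(1 − (−5)) = 1/6.
p(0) = 1, p(1/6) = 1615/1296. u(3) = (1/6) − (1615/1296)·((1/6) − 0)/((1615/1296) − 1) = −216/319.

−216/319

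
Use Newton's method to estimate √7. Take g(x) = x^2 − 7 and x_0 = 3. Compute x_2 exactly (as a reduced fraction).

g'(x) = 2x.
g(3) = 2, g'(3) = 6, so x_1 = 3 − 2/6 = 8/3.
g(8/3) = 1/9, g'(8/3) = 16/3, so x_2 = (8/3) − (1/9)/(16/3) = 127/48.

127/48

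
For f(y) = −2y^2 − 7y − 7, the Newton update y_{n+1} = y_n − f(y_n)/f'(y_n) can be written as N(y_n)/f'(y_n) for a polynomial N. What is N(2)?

−1

f'(y) = −4y − 7.
N(y) = y·f'(y) − f(y) = y·(−4y − 7) − (−2y^2 − 7y − 7) = −2y^2 + 7.
N(2) = −1.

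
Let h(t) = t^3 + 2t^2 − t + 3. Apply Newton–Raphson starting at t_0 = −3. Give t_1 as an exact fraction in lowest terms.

−39/14

h'(t) = 3t^2 + 4t − 1.
h(−3) = −3, h'(−3) = 14, so t_1 = (−3) − (−3)/14 = −39/14.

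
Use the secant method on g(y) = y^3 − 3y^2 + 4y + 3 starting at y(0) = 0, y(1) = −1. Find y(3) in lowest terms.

g(0) = 3, g(−1) = −5. y(2) = (−1) − (−5)·((−1) − 0)/((−5) − 3) = −3/8.
g(−1) = −5, g(−3/8) = 525/512. y(3) = (−3/8) − (525/512)·((−3/8) − (−1))/((525/512) − (−5)) = −297/617.

−297/617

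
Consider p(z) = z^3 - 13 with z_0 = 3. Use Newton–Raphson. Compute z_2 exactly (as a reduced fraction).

p'(z) = 3z^2.
p(3) = 14, p'(3) = 27, so z_1 = 3 - 14/27 = 67/27.
p(67/27) = 44884/19683, p'(67/27) = 4489/243, so z_2 = (67/27) - (44884/19683)/(4489/243) = 857405/363609.

857405/363609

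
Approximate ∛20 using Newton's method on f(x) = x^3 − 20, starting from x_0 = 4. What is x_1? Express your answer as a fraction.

f'(x) = 3x^2.
f(4) = 44, f'(4) = 48, so x_1 = 4 − 44/48 = 37/12.

37/12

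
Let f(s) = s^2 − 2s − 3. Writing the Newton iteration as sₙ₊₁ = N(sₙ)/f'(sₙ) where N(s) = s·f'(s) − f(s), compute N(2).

f'(s) = 2s − 2.
N(s) = s·f'(s) − f(s) = s·(2s − 2) − (s^2 − 2s − 3) = s^2 + 3.
N(2) = 7.

7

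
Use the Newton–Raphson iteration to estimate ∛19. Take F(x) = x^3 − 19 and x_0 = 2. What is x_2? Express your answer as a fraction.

F'(x) = 3x^2.
F(2) = −11, F'(2) = 12, so x_1 = 2 − (−11)/12 = 35/12.
F(35/12) = 10043/1728, F'(35/12) = 1225/48, so x_2 = (35/12) − (10043/1728)/(1225/48) = 59291/22050.

59291/22050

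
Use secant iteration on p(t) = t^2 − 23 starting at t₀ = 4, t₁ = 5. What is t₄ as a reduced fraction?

18181/3791

p(4) = −7, p(5) = 2. t₂ = 5 − 2·(5 − 4)/(2 − (−7)) = 43/9.
p(5) = 2, p(43/9) = −14/81. t₃ = (43/9) − (−14/81)·((43/9) − 5)/((−14/81) − 2) = 211/44.
p(43/9) = −14/81, p(211/44) = −7/1936. t₄ = (211/44) − (−7/1936)·((211/44) − (43/9))/((−7/1936) − (−14/81)) = 18181/3791.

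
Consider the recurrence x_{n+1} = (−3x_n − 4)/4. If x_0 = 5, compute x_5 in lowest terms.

x_1 = (−3·5 − 4)/4 = −19/4.
x_2 = (−3·(−19/4) − 4)/4 = 41/16.
x_3 = (−3·(41/16) − 4)/4 = −187/64.
x_4 = (−3·(−187/64) − 4)/4 = 305/256.
x_5 = (−3·(305/256) − 4)/4 = −1939/1024.

−1939/1024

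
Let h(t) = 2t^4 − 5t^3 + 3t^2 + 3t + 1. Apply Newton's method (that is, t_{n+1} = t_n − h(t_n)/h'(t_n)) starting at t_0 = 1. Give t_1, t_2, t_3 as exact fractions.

t_1 = −1, t_2 = −9/13, t_3 = −73321/157053

h'(t) = 8t^3 − 15t^2 + 6t + 3.
h(1) = 4, h'(1) = 2, so t_1 = 1 − 4/2 = −1.
h(−1) = 8, h'(−1) = −26, so t_2 = (−1) − 8/(−26) = −9/13.
h(−9/13) = 70816/28561, h'(−9/13) = −24162/2197, so t_3 = (−9/13) − (70816/28561)/(−24162/2197) = −73321/157053.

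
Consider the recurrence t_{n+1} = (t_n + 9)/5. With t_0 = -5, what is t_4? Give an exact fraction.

t_1 = ((-5) + 9)/5 = 4/5.
t_2 = ((4/5) + 9)/5 = 49/25.
t_3 = ((49/25) + 9)/5 = 274/125.
t_4 = ((274/125) + 9)/5 = 1399/625.

1399/625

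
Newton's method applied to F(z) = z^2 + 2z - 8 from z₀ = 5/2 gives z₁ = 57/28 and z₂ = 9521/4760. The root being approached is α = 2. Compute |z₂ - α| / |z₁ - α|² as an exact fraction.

14/85

z₁ - α = 57/28 - 2 = 1/28, so |z₁ - α| = 1/28.
z₂ - α = 9521/4760 - 2 = 1/4760, so |z₂ - α| = 1/4760.
|z₁ - α|² = 1/784.
Ratio = (1/4760) / (1/784) = 14/85.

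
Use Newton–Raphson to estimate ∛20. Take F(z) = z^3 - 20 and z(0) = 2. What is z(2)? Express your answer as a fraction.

F'(z) = 3z^2.
F(2) = -12, F'(2) = 12, so z(1) = 2 - (-12)/12 = 3.
F(3) = 7, F'(3) = 27, so z(2) = 3 - 7/27 = 74/27.

74/27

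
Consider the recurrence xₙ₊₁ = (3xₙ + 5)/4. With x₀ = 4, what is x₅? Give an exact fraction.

x₁ = (3·4 + 5)/4 = 17/4.
x₂ = (3·(17/4) + 5)/4 = 71/16.
x₃ = (3·(71/16) + 5)/4 = 293/64.
x₄ = (3·(293/64) + 5)/4 = 1199/256.
x₅ = (3·(1199/256) + 5)/4 = 4877/1024.

4877/1024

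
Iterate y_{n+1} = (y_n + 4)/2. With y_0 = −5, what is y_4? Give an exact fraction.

y_1 = ((−5) + 4)/2 = −1/2.
y_2 = ((−1/2) + 4)/2 = 7/4.
y_3 = ((7/4) + 4)/2 = 23/8.
y_4 = ((23/8) + 4)/2 = 55/16.

55/16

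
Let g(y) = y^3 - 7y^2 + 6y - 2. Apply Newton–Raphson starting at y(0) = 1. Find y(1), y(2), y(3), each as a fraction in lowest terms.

g'(y) = 3y^2 - 14y + 6.
g(1) = -2, g'(1) = -5, so y(1) = 1 - (-2)/(-5) = 3/5.
g(3/5) = -88/125, g'(3/5) = -33/25, so y(2) = (3/5) - (-88/125)/(-33/25) = 1/15.
g(1/15) = -5504/3375, g'(1/15) = 127/25, so y(3) = (1/15) - (-5504/3375)/(127/25) = 6647/17145.

y(1) = 3/5, y(2) = 1/15, y(3) = 6647/17145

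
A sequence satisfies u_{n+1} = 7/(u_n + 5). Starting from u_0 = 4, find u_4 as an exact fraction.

2261/1979

u_1 = 7/(4 + 5) = 7/9.
u_2 = 7/(7/9 + 5) = 63/52.
u_3 = 7/(63/52 + 5) = 364/323.
u_4 = 7/(364/323 + 5) = 2261/1979.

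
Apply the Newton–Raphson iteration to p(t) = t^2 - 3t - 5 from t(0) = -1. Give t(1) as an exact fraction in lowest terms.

p'(t) = 2t - 3.
p(-1) = -1, p'(-1) = -5, so t(1) = (-1) - (-1)/(-5) = -6/5.

-6/5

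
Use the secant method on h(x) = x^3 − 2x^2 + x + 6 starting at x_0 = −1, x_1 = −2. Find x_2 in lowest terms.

h(−1) = 2, h(−2) = −12. x_2 = (−2) − (−12)·((−2) − (−1))/((−12) − 2) = −8/7.

−8/7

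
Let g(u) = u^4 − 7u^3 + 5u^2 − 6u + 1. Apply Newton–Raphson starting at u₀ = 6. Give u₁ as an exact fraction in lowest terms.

g'(u) = 4u^3 − 21u^2 + 10u − 6.
g(6) = −71, g'(6) = 162, so u₁ = 6 − (−71)/162 = 1043/162.

1043/162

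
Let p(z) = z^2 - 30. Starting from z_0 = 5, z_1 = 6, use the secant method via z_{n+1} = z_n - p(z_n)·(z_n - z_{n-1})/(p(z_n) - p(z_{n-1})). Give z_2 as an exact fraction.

p(5) = -5, p(6) = 6. z_2 = 6 - 6·(6 - 5)/(6 - (-5)) = 60/11.

60/11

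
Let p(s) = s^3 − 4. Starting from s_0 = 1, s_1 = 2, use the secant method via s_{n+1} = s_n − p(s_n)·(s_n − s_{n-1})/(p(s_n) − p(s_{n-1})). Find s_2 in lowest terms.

p(1) = −3, p(2) = 4. s_2 = 2 − 4·(2 − 1)/(4 − (−3)) = 10/7.

10/7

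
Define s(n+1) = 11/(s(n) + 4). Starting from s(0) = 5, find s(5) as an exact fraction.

s(1) = 11/(5 + 4) = 11/9.
s(2) = 11/(11/9 + 4) = 99/47.
s(3) = 11/(99/47 + 4) = 517/287.
s(4) = 11/(517/287 + 4) = 3157/1665.
s(5) = 11/(3157/1665 + 4) = 18315/9817.

18315/9817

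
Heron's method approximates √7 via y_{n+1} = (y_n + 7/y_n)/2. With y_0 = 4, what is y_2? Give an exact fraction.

977/368

y_1 = (4 + 7/4)/2 = 23/8.
y_2 = (23/8 + 7/(23/8))/2 = 977/368.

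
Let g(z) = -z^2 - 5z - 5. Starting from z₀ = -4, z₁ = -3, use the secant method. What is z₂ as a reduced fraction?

-7/2

g(-4) = -1, g(-3) = 1. z₂ = (-3) - 1·((-3) - (-4))/(1 - (-1)) = -7/2.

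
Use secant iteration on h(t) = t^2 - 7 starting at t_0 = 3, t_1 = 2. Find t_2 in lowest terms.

13/5

h(3) = 2, h(2) = -3. t_2 = 2 - (-3)·(2 - 3)/((-3) - 2) = 13/5.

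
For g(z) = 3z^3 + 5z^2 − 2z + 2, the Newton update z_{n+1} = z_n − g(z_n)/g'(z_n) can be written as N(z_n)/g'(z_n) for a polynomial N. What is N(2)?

66

g'(z) = 9z^2 + 10z − 2.
N(z) = z·g'(z) − g(z) = z·(9z^2 + 10z − 2) − (3z^3 + 5z^2 − 2z + 2) = 6z^3 + 5z^2 − 2.
N(2) = 66.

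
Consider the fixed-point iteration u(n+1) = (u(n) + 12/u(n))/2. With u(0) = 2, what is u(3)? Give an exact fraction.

97/28

u(1) = (2 + 12/2)/2 = 4.
u(2) = (4 + 12/4)/2 = 7/2.
u(3) = (7/2 + 12/(7/2))/2 = 97/28.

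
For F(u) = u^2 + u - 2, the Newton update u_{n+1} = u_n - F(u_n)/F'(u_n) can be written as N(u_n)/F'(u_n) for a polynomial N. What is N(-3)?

F'(u) = 2u + 1.
N(u) = u·F'(u) - F(u) = u·(2u + 1) - (u^2 + u - 2) = u^2 + 2.
N(-3) = 11.

11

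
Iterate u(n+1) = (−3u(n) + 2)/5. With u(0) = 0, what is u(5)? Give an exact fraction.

842/3125

u(1) = (−3·0 + 2)/5 = 2/5.
u(2) = (−3·(2/5) + 2)/5 = 4/25.
u(3) = (−3·(4/25) + 2)/5 = 38/125.
u(4) = (−3·(38/125) + 2)/5 = 136/625.
u(5) = (−3·(136/625) + 2)/5 = 842/3125.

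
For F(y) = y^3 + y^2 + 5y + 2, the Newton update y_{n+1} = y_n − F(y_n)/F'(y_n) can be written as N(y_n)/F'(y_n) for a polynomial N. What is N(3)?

61

F'(y) = 3y^2 + 2y + 5.
N(y) = y·F'(y) − F(y) = y·(3y^2 + 2y + 5) − (y^3 + y^2 + 5y + 2) = 2y^3 + y^2 − 2.
N(3) = 61.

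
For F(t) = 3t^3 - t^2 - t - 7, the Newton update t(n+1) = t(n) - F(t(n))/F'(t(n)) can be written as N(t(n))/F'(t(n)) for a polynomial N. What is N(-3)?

F'(t) = 9t^2 - 2t - 1.
N(t) = t·F'(t) - F(t) = t·(9t^2 - 2t - 1) - (3t^3 - t^2 - t - 7) = 6t^3 - t^2 + 7.
N(-3) = -164.

-164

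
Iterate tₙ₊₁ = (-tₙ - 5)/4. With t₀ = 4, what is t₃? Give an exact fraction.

-69/64

t₁ = (-4 - 5)/4 = -9/4.
t₂ = (-(-9/4) - 5)/4 = -11/16.
t₃ = (-(-11/16) - 5)/4 = -69/64.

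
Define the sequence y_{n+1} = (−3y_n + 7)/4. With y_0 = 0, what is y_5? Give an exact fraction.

y_1 = (−3·0 + 7)/4 = 7/4.
y_2 = (−3·(7/4) + 7)/4 = 7/16.
y_3 = (−3·(7/16) + 7)/4 = 91/64.
y_4 = (−3·(91/64) + 7)/4 = 175/256.
y_5 = (−3·(175/256) + 7)/4 = 1267/1024.

1267/1024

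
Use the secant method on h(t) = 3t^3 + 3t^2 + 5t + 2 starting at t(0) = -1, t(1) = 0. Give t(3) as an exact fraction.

h(-1) = -3, h(0) = 2. t(2) = 0 - 2·(0 - (-1))/(2 - (-3)) = -2/5.
h(0) = 2, h(-2/5) = 36/125. t(3) = (-2/5) - (36/125)·((-2/5) - 0)/((36/125) - 2) = -50/107.

-50/107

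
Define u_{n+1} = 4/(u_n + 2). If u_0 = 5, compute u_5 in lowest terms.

u_1 = 4/(5 + 2) = 4/7.
u_2 = 4/(4/7 + 2) = 14/9.
u_3 = 4/(14/9 + 2) = 9/8.
u_4 = 4/(9/8 + 2) = 32/25.
u_5 = 4/(32/25 + 2) = 50/41.

50/41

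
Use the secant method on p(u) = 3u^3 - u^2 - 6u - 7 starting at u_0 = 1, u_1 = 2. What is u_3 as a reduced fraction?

2314/1181

p(1) = -11, p(2) = 1. u_2 = 2 - 1·(2 - 1)/(1 - (-11)) = 23/12.
p(2) = 1, p(23/12) = -605/576. u_3 = (23/12) - (-605/576)·((23/12) - 2)/((-605/576) - 1) = 2314/1181.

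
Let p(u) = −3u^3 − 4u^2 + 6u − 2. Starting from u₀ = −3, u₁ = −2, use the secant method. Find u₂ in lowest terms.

p(−3) = 25, p(−2) = −6. u₂ = (−2) − (−6)·((−2) − (−3))/((−6) − 25) = −68/31.

−68/31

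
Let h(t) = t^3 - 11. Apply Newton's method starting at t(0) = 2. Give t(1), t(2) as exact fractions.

h'(t) = 3t^2.
h(2) = -3, h'(2) = 12, so t(1) = 2 - (-3)/12 = 9/4.
h(9/4) = 25/64, h'(9/4) = 243/16, so t(2) = (9/4) - (25/64)/(243/16) = 1081/486.

t(1) = 9/4, t(2) = 1081/486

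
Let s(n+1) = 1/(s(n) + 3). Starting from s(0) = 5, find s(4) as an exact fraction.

83/274

s(1) = 1/(5 + 3) = 1/8.
s(2) = 1/(1/8 + 3) = 8/25.
s(3) = 1/(8/25 + 3) = 25/83.
s(4) = 1/(25/83 + 3) = 83/274.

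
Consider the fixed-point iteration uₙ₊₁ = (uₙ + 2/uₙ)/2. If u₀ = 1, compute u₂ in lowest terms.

17/12

u₁ = (1 + 2/1)/2 = 3/2.
u₂ = (3/2 + 2/(3/2))/2 = 17/12.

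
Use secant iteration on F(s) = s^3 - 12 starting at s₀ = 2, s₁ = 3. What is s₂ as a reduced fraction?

F(2) = -4, F(3) = 15. s₂ = 3 - 15·(3 - 2)/(15 - (-4)) = 42/19.

42/19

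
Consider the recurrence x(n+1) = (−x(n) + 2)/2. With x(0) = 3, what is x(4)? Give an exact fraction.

13/16

x(1) = (−3 + 2)/2 = −1/2.
x(2) = (−(−1/2) + 2)/2 = 5/4.
x(3) = (−(5/4) + 2)/2 = 3/8.
x(4) = (−(3/8) + 2)/2 = 13/16.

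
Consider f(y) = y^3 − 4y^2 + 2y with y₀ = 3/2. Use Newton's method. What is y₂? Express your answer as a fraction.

2754/4615

f'(y) = 3y^2 − 8y + 2.
f(3/2) = −21/8, f'(3/2) = −13/4, so y₁ = (3/2) − (−21/8)/(−13/4) = 9/13.
f(9/13) = −441/2197, f'(9/13) = −355/169, so y₂ = (9/13) − (−441/2197)/(−355/169) = 2754/4615.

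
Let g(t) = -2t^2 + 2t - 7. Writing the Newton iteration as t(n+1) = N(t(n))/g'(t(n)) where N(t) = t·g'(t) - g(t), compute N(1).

5

g'(t) = -4t + 2.
N(t) = t·g'(t) - g(t) = t·(-4t + 2) - (-2t^2 + 2t - 7) = -2t^2 + 7.
N(1) = 5.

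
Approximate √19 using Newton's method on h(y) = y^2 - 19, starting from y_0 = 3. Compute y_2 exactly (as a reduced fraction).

367/84

h'(y) = 2y.
h(3) = -10, h'(3) = 6, so y_1 = 3 - (-10)/6 = 14/3.
h(14/3) = 25/9, h'(14/3) = 28/3, so y_2 = (14/3) - (25/9)/(28/3) = 367/84.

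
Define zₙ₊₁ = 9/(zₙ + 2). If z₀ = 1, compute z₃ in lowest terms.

45/19

z₁ = 9/(1 + 2) = 3.
z₂ = 9/(3 + 2) = 9/5.
z₃ = 9/(9/5 + 2) = 45/19.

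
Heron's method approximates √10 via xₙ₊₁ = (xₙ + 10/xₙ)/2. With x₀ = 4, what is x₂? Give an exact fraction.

x₁ = (4 + 10/4)/2 = 13/4.
x₂ = (13/4 + 10/(13/4))/2 = 329/104.

329/104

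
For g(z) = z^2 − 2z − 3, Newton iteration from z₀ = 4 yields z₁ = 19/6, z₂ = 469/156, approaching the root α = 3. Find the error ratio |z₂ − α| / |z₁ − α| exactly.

z₁ − α = 19/6 − 3 = 1/6, so |z₁ − α| = 1/6.
z₂ − α = 469/156 − 3 = 1/156, so |z₂ − α| = 1/156.
Ratio = (1/156) / (1/6) = 1/26.

1/26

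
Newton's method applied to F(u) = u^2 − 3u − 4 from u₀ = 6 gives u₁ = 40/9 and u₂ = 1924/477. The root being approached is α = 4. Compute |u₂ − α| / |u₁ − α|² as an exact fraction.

9/53

u₁ − α = 40/9 − 4 = 4/9, so |u₁ − α| = 4/9.
u₂ − α = 1924/477 − 4 = 16/477, so |u₂ − α| = 16/477.
|u₁ − α|² = 16/81.
Ratio = (16/477) / (16/81) = 9/53.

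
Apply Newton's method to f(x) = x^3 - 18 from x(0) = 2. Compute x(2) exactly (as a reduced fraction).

f'(x) = 3x^2.
f(2) = -10, f'(2) = 12, so x(1) = 2 - (-10)/12 = 17/6.
f(17/6) = 1025/216, f'(17/6) = 289/12, so x(2) = (17/6) - (1025/216)/(289/12) = 6857/2601.

6857/2601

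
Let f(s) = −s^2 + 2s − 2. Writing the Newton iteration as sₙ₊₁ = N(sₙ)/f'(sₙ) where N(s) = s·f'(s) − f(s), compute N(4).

f'(s) = −2s + 2.
N(s) = s·f'(s) − f(s) = s·(−2s + 2) − (−s^2 + 2s − 2) = −s^2 + 2.
N(4) = −14.

−14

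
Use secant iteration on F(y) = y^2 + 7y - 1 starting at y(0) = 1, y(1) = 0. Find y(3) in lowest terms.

8/57

F(1) = 7, F(0) = -1. y(2) = 0 - (-1)·(0 - 1)/((-1) - 7) = 1/8.
F(0) = -1, F(1/8) = -7/64. y(3) = (1/8) - (-7/64)·((1/8) - 0)/((-7/64) - (-1)) = 8/57.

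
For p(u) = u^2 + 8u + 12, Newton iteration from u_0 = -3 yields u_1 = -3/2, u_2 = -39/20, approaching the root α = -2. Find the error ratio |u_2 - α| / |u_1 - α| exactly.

1/10

u_1 - α = -3/2 - (-2) = -3/2 + 2 = 1/2, so |u_1 - α| = 1/2.
u_2 - α = -39/20 - (-2) = -39/20 + 2 = 1/20, so |u_2 - α| = 1/20.
Ratio = (1/20) / (1/2) = 1/10.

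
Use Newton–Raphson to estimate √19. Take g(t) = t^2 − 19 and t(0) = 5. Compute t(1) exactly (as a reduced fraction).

g'(t) = 2t.
g(5) = 6, g'(5) = 10, so t(1) = 5 − 6/10 = 22/5.

22/5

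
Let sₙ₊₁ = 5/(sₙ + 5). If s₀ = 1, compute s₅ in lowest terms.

240/281

s₁ = 5/(1 + 5) = 5/6.
s₂ = 5/(5/6 + 5) = 6/7.
s₃ = 5/(6/7 + 5) = 35/41.
s₄ = 5/(35/41 + 5) = 41/48.
s₅ = 5/(41/48 + 5) = 240/281.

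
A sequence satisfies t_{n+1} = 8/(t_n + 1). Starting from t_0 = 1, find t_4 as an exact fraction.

104/53

t_1 = 8/(1 + 1) = 4.
t_2 = 8/(4 + 1) = 8/5.
t_3 = 8/(8/5 + 1) = 40/13.
t_4 = 8/(40/13 + 1) = 104/53.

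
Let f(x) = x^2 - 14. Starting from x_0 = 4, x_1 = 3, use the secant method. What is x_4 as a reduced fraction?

f(4) = 2, f(3) = -5. x_2 = 3 - (-5)·(3 - 4)/((-5) - 2) = 26/7.
f(3) = -5, f(26/7) = -10/49. x_3 = (26/7) - (-10/49)·((26/7) - 3)/((-10/49) - (-5)) = 176/47.
f(26/7) = -10/49, f(176/47) = 50/2209. x_4 = (176/47) - (50/2209)·((176/47) - (26/7))/((50/2209) - (-10/49)) = 4591/1227.

4591/1227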